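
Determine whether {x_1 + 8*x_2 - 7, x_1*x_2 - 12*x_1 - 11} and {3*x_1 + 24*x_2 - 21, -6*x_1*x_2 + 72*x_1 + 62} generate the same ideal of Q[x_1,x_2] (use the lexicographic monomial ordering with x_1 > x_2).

Two ideals are equal iff their reduced Gröbner bases coincide (the reduced basis is unique for a fixed ordering).
Buchberger on the first generating set:
f_1 = x_1 + 8*x_2 - 7, LT = x_1.
f_2 = x_1*x_2 - 12*x_1 - 11, LT = x_1*x_2.

S(f_1,f_2): lcm = x_1*x_2. S = 12*x_1 + 8*x_2**2 - 7*x_2 + 11.
  leading term x_1: subtract (12)·f_1 from 12*x_1 + 8*x_2**2 - 7*x_2 + 11 → 8*x_2**2 - 103*x_2 + 95
  leading term x_2**2: no divisor's leading term divides it; move 8*x_2**2 to the remainder.
  leading term x_2: no divisor's leading term divides it; move -103*x_2 to the remainder.
  leading term 1: no divisor's leading term divides it; move 95 to the remainder.
  remainder 8*x_2**2 - 103*x_2 + 95 ≠ 0; add g_3 = 8*x_2**2 - 103*x_2 + 95 to the basis.

The other S-polynomials (S(f_1,g_3), S(f_2,g_3)) all reduce to 0 modulo the current basis, so we have a Gröbner basis.
Inter-reduce: drop elements whose leading term is divisible by another's, tail-reduce, and make monic.
Reduced Gröbner basis: {x_1 + 8*x_2 - 7, x_2**2 - 103/8*x_2 + 95/8}.

Buchberger on the second generating set:
h_1 = 3*x_1 + 24*x_2 - 21, LT = x_1.
h_2 = -6*x_1*x_2 + 72*x_1 + 62, LT = x_1*x_2.

S(h_1,h_2): lcm = x_1*x_2. S = 12*x_1 + 8*x_2**2 - 7*x_2 + 31/3.
  leading term x_1: subtract (4)·h_1 from 12*x_1 + 8*x_2**2 - 7*x_2 + 31/3 → 8*x_2**2 - 103*x_2 + 283/3
  leading term x_2**2: no divisor's leading term divides it; move 8*x_2**2 to the remainder.
  leading term x_2: no divisor's leading term divides it; move -103*x_2 to the remainder.
  leading term 1: no divisor's leading term divides it; move 283/3 to the remainder.
  remainder 8*x_2**2 - 103*x_2 + 283/3 ≠ 0; add k_3 = 8*x_2**2 - 103*x_2 + 283/3 to the basis.

The other S-polynomials (S(h_1,k_3), S(h_2,k_3)) all reduce to 0 modulo the current basis, so we have a Gröbner basis.
Inter-reduce: drop elements whose leading term is divisible by another's, tail-reduce, and make monic.
Reduced Gröbner basis: {x_1 + 8*x_2 - 7, x_2**2 - 103/8*x_2 + 283/24}.

Since the reduced bases disagree, the two ideals are not the same.

No, the ideals differ.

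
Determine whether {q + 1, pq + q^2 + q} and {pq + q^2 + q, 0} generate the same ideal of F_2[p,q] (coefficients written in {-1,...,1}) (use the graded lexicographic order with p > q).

No, the ideals differ.

Since reduced Gröbner bases are canonical representatives of ideals under a given ordering, it suffices to compute and compare them.
Buchberger on the first generating set:
f_1 = q + 1, LT = q.
f_2 = pq + q^2 + q, LT = pq.

S(f_1,f_2): lcm = pq. S = q^2 + p + q.
  leading term q^2: subtract (q)·f_1 from q^2 + p + q → p
  leading term p: no divisor's leading term divides it; move p to the remainder.
  remainder p ≠ 0; add g_3 = p to the basis.

The other S-polynomials (S(f_1,g_3), S(f_2,g_3)) all reduce to 0 modulo the current basis, so we have a Gröbner basis.
Inter-reduce: drop elements whose leading term is divisible by another's, tail-reduce, and make monic.
Reduced Gröbner basis: {p, q + 1}.

Buchberger on the second generating set:
h_1 = pq + q^2 + q, LT = pq.

No S-polynomials remain, so we have a Gröbner basis.
Inter-reduce: drop elements whose leading term is divisible by another's, tail-reduce, and make monic.
Reduced Gröbner basis: {pq + q^2 + q}.

These differ, so the ideals are not equal.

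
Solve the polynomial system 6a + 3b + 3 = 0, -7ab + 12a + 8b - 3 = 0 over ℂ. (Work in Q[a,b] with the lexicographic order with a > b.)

{(11/14, -18/7), (-1, 1)}

Compute a lex Gröbner basis by Buchberger's algorithm.
f_1 = 6a + 3b + 3, LT = a.
f_2 = -7ab + 12a + 8b - 3, LT = ab.

S(f_1,f_2): lcm = ab. S = 12/7a + 1/2b^2 + 23/14b - 3/7.
  leading term a: subtract (2/7)·f_1 from 12/7a + 1/2b^2 + 23/14b - 3/7 → 1/2b^2 + 11/14b - 9/7
  leading term b^2: no divisor's leading term divides it; move 1/2b^2 to the remainder.
  leading term b: no divisor's leading term divides it; move 11/14b to the remainder.
  leading term 1: no divisor's leading term divides it; move -9/7 to the remainder.
  remainder 1/2b^2 + 11/14b - 9/7 ≠ 0; add h_3 = 1/2b^2 + 11/14b - 9/7 to the basis.

The other S-polynomials (S(f_1,h_3), S(f_2,h_3)) all reduce to 0 modulo the current basis, so we have a Gröbner basis.
Inter-reduce: drop elements whose leading term is divisible by another's, tail-reduce, and make monic.
Reduced Gröbner basis: {a + 1/2b + 1/2, b^2 + 11/7b - 18/7}.

From the last basis element, b^2 + 11/7b - 18/7 = 0, so b takes values in {-18/7, 1}. Each choice, substituted upward through the basis, yields the corresponding point(s) of the solution set.
  b = -18/7: the earlier basis element becomes a - 11/14 = 0, giving a = 11/14 — point (11/14, -18/7).
  b = 1: the earlier basis element becomes a + 1 = 0, giving a = -1 — point (-1, 1).
Substituting each solution back into the original system confirms all equations vanish.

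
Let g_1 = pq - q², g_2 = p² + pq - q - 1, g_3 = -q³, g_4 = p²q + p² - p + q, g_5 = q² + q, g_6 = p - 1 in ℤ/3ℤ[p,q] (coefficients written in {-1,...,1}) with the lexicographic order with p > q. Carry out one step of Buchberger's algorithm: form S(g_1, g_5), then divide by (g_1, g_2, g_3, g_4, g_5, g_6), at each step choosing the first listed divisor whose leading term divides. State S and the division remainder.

lcm(LM(g_1), LM(g_5)) = pq².
S = (lcm/LT(g_1))·g_1 − (lcm/LT(g_5))·g_5 = -pq - q³.
Reduce S modulo (g_1, g_2, g_3, g_4, g_5, g_6) in that order:
  leading term pq: subtract (-1)·g_1 from -pq - q³ → -q³ - q²
  leading term q³: subtract (1)·g_3 from -q³ - q² → -q²
  leading term q²: subtract (-1)·g_5 from -q² → q
  leading term q: no divisor's leading term divides it; move q to the remainder.
The remainder q is nonzero, so it would be added as the next basis element.

S(g_1, g_5) = -pq - q³; remainder on division = q.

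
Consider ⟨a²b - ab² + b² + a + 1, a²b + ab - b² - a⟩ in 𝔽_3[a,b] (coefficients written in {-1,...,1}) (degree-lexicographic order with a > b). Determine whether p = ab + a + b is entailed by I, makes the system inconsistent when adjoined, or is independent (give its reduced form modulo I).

First compute the reduced Gröbner basis of I by Buchberger's algorithm.
f_1 = a²b - ab² + b² + a + 1, LT = a²b.
f_2 = a²b + ab - b² - a, LT = a²b.

S(f_1,f_2): lcm = a²b. S = -ab² - ab - b² - a + 1.
  leading term ab²: no divisor's leading term divides it; move -ab² to the remainder.
  leading term ab: no divisor's leading term divides it; move -ab to the remainder.
  leading term b²: no divisor's leading term divides it; move -b² to the remainder.
  leading term a: no divisor's leading term divides it; move -a to the remainder.
  leading term 1: no divisor's leading term divides it; move 1 to the remainder.
  remainder -ab² - ab - b² - a + 1 ≠ 0; add h_3 = -ab² - ab - b² - a + 1 to the basis.

S(f_1,h_3): lcm = a²b². S = -ab³ - a²b - ab² + b³ - a² + ab + a + b.
  leading term ab³: subtract (b)·h_3 from -ab³ - a²b - ab² + b³ - a² + ab + a + b → -a²b - b³ - a² - ab + a
  leading term a²b: subtract (-1)·f_1 from -a²b - b³ - a² - ab + a → -ab² - b³ - a² - ab + b² - a + 1
  leading term ab²: subtract (1)·h_3 from -ab² - b³ - a² - ab + b² - a + 1 → -b³ - a² - b²
  leading term b³: no divisor's leading term divides it; move -b³ to the remainder.
  leading term a²: no divisor's leading term divides it; move -a² to the remainder.
  leading term b²: no divisor's leading term divides it; move -b² to the remainder.
  remainder -b³ - a² - b² ≠ 0; add h_4 = -b³ - a² - b² to the basis.

S(f_1,h_4): lcm = a²b³. S = -ab⁴ - a⁴ - a²b² + b⁴ + ab² + b².
  leading term ab⁴: subtract (b²)·h_3 from -ab⁴ - a⁴ - a²b² + b⁴ + ab² + b² → -a⁴ - a²b² + ab³ - b⁴ - ab²
  leading term a⁴: no divisor's leading term divides it; move -a⁴ to the remainder.
  leading term a²b²: subtract (-b)·f_1 from -a²b² + ab³ - b⁴ - ab² → -b⁴ - ab² + b³ + ab + b
  leading term b⁴: subtract (b)·h_4 from -b⁴ - ab² + b³ + ab + b → a²b - ab² - b³ + ab + b
  leading term a²b: subtract (1)·f_1 from a²b - ab² - b³ + ab + b → -b³ + ab - b² - a + b - 1
  leading term b³: subtract (1)·h_4 from -b³ + ab - b² - a + b - 1 → a² + ab - a + b - 1
  leading term a²: no divisor's leading term divides it; move a² to the remainder.
  leading term ab: no divisor's leading term divides it; move ab to the remainder.
  leading term a: no divisor's leading term divides it; move -a to the remainder.
  leading term b: no divisor's leading term divides it; move b to the remainder.
  leading term 1: no divisor's leading term divides it; move -1 to the remainder.
  remainder -a⁴ + a² + ab - a + b - 1 ≠ 0; add h_5 = -a⁴ + a² + ab - a + b - 1 to the basis.

S(h_3,h_4): lcm = ab³. S = -a³ + b³ + ab - b.
  leading term a³: no divisor's leading term divides it; move -a³ to the remainder.
  leading term b³: subtract (-1)·h_4 from b³ + ab - b → -a² + ab - b² - b
  leading term a²: no divisor's leading term divides it; move -a² to the remainder.
  leading term ab: no divisor's leading term divides it; move ab to the remainder.
  leading term b²: no divisor's leading term divides it; move -b² to the remainder.
  leading term b: no divisor's leading term divides it; move -b to the remainder.
  remainder -a³ - a² + ab - b² - b ≠ 0; add h_6 = -a³ - a² + ab - b² - b to the basis.

The other S-polynomials (S(f_2,h_3), S(f_2,h_4), S(f_1,h_5), S(f_2,h_5), S(h_3,h_5), S(h_4,h_5), S(f_1,h_6), S(f_2,h_6), S(h_3,h_6), S(h_4,h_6), S(h_5,h_6)) all reduce to 0 modulo the current basis, so we have a Gröbner basis.
Inter-reduce: drop elements whose leading term is divisible by another's, tail-reduce, and make monic.
Reduced Gröbner basis: {a³ + a² - ab + b² + b, a²b + ab - b² - a, ab² + ab + b² + a - 1, b³ + a² + b²}.
Label its elements g_1 = a³ + a² - ab + b² + b, g_2 = a²b + ab - b² - a, g_3 = ab² + ab + b² + a - 1, g_4 = b³ + a² + b².

Reduce p = ab + a + b modulo G:
  leading term ab: no divisor's leading term divides it; move ab to the remainder.
  leading term a: no divisor's leading term divides it; move a to the remainder.
  leading term b: no divisor's leading term divides it; move b to the remainder.
  normal form = ab + a + b.
The normal form is nonzero, so p ∉ I. Since p minus its normal form lies in I, I + (p) = I + (r) where r = ab + a + b; decide whether this ideal is the whole ring.
Run Buchberger on G together with r (pairs among the g_i already reduce to 0 since G is a Gröbner basis):
g_1 = a³ + a² - ab + b² + b, LT = a³.
g_2 = a²b + ab - b² - a, LT = a²b.
g_3 = ab² + ab + b² + a - 1, LT = ab².
g_4 = b³ + a² + b², LT = b³.
r = ab + a + b, LT = ab.

S(g_1,r): lcm = a³b. S = -a³ - ab² + b³ + b².
  leading term a³: subtract (-1)·g_1 from -a³ - ab² + b³ + b² → -ab² + b³ + a² - ab - b² + b
  leading term ab²: subtract (-1)·g_3 from -ab² + b³ + a² - ab - b² + b → b³ + a² + a + b - 1
  leading term b³: subtract (1)·g_4 from b³ + a² + a + b - 1 → -b² + a + b - 1
  leading term b²: no divisor's leading term divides it; move -b² to the remainder.
  leading term a: no divisor's leading term divides it; move a to the remainder.
  leading term b: no divisor's leading term divides it; move b to the remainder.
  leading term 1: no divisor's leading term divides it; move -1 to the remainder.
  remainder -b² + a + b - 1 ≠ 0; add m_6 = -b² + a + b - 1 to the basis.

S(g_2,r): lcm = a²b. S = -a² - b² - a.
  leading term a²: no divisor's leading term divides it; move -a² to the remainder.
  leading term b²: subtract (1)·m_6 from -b² - a → a - b + 1
  leading term a: no divisor's leading term divides it; move a to the remainder.
  leading term b: no divisor's leading term divides it; move -b to the remainder.
  leading term 1: no divisor's leading term divides it; move 1 to the remainder.
  remainder -a² + a - b + 1 ≠ 0; add m_7 = -a² + a - b + 1 to the basis.

S(g_3,r): lcm = ab². S = a - 1.
  leading term a: no divisor's leading term divides it; move a to the remainder.
  leading term 1: no divisor's leading term divides it; move -1 to the remainder.
  remainder a - 1 ≠ 0; add m_8 = a - 1 to the basis.

S(g_4,r): lcm = ab³. S = a³ - b³.
  leading term a³: subtract (1)·g_1 from a³ - b³ → -b³ - a² + ab - b² - b
  leading term b³: subtract (-1)·g_4 from -b³ - a² + ab - b² - b → ab - b
  leading term ab: subtract (1)·r from ab - b → -a + b
  leading term a: subtract (-1)·m_8 from -a + b → b - 1
  leading term b: no divisor's leading term divides it; move b to the remainder.
  leading term 1: no divisor's leading term divides it; move -1 to the remainder.
  remainder b - 1 ≠ 0; add m_9 = b - 1 to the basis.

The other S-polynomials (S(g_1,g_2), S(g_1,g_3), S(g_1,g_4), S(g_2,g_3), S(g_2,g_4), S(g_3,g_4), S(g_1,m_6), S(g_2,m_6), S(g_3,m_6), S(g_4,m_6), S(r,m_6), S(g_1,m_7), S(g_2,m_7), S(g_3,m_7), S(g_4,m_7), S(r,m_7), S(m_6,m_7), S(g_1,m_8), S(g_2,m_8), S(g_3,m_8), S(g_4,m_8), S(r,m_8), S(m_6,m_8), S(m_7,m_8), S(g_1,m_9), S(g_2,m_9), S(g_3,m_9), S(g_4,m_9), S(r,m_9), S(m_6,m_9), S(m_7,m_9), S(m_8,m_9)) all reduce to 0 modulo the current basis, so we have a Gröbner basis.
Inter-reduce: drop elements whose leading term is divisible by another's, tail-reduce, and make monic.
Reduced Gröbner basis: {a - 1, b - 1}.
The reduced Gröbner basis of I + (p) is {a - 1, b - 1} ≠ {1}, a proper ideal, so the enlarged system stays consistent: p is independent of I, with normal form ab + a + b.

ab + a + b is independent of I; its normal form modulo I is ab + a + b.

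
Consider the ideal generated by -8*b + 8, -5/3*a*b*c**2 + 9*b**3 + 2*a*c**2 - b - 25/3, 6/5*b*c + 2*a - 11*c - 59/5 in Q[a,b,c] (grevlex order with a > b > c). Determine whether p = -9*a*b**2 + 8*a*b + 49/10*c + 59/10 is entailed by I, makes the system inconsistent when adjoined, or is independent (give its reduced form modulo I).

First compute the reduced Gröbner basis of I by Buchberger's algorithm.
f_1 = -8*b + 8, LT = b.
f_2 = -5/3*a*b*c**2 + 9*b**3 + 2*a*c**2 - b - 25/3, LT = a*b*c**2.
f_3 = 6/5*b*c + 2*a - 11*c - 59/5, LT = b*c.

S(f_1,f_2): lcm = a*b*c**2. S = 27/5*b**3 + 1/5*a*c**2 - 3/5*b - 5.
  reduce S modulo (f_1, f_2, f_3):
  remainder 1/5*a*c**2 - 1/5 ≠ 0; add h_4 = 1/5*a*c**2 - 1/5 to the basis.

S(f_1,f_3): lcm = b*c. S = -5/3*a + 49/6*c + 59/6.
  reduce S modulo (f_1, f_2, f_3, h_4):
  remainder -5/3*a + 49/6*c + 59/6 ≠ 0; add h_5 = -5/3*a + 49/6*c + 59/6 to the basis.

S(f_2,h_5): lcm = a*b*c**2. S = 49/10*b*c**3 - 27/5*b**3 - 6/5*a*c**2 + 59/10*b*c**2 + 3/5*b + 5.
  reduce S modulo (f_1, f_2, f_3, h_4, h_5):
  remainder 49/10*c**3 + 59/10*c**2 - 1 ≠ 0; add h_6 = 49/10*c**3 + 59/10*c**2 - 1 to the basis.

The other S-polynomials (S(f_2,f_3), S(f_1,h_4), S(f_2,h_4), S(f_3,h_4), S(f_1,h_5), S(f_3,h_5), S(h_4,h_5), S(f_1,h_6), S(f_2,h_6), S(f_3,h_6), S(h_4,h_6), S(h_5,h_6)) all reduce to 0 modulo the current basis, so we have a Gröbner basis.
Inter-reduce: drop elements whose leading term is divisible by another's, tail-reduce, and make monic.
Reduced Gröbner basis: {c**3 + 59/49*c**2 - 10/49, a - 49/10*c - 59/10, b - 1}.
Label its elements g_1 = c**3 + 59/49*c**2 - 10/49, g_2 = a - 49/10*c - 59/10, g_3 = b - 1.

Reduce p = -9*a*b**2 + 8*a*b + 49/10*c + 59/10 modulo G:
  leading term a*b**2: subtract (-9*b**2)·g_2 from -9*a*b**2 + 8*a*b + 49/10*c + 59/10 → -441/10*b**2*c + 8*a*b - 531/10*b**2 + 49/10*c + 59/10
  leading term b**2*c: subtract (-441/10*b*c)·g_3 from -441/10*b**2*c + 8*a*b - 531/10*b**2 + 49/10*c + 59/10 → 8*a*b - 531/10*b**2 - 441/10*b*c + 49/10*c + 59/10
  leading term a*b: subtract (8*b)·g_2 from 8*a*b - 531/10*b**2 - 441/10*b*c + 49/10*c + 59/10 → -531/10*b**2 - 49/10*b*c + 236/5*b + 49/10*c + 59/10
  leading term b**2: subtract (-531/10*b)·g_3 from -531/10*b**2 - 49/10*b*c + 236/5*b + 49/10*c + 59/10 → -49/10*b*c - 59/10*b + 49/10*c + 59/10
  leading term b*c: subtract (-49/10*c)·g_3 from -49/10*b*c - 59/10*b + 49/10*c + 59/10 → -59/10*b + 59/10
  leading term b: subtract (-59/10)·g_3 from -59/10*b + 59/10 → 0
  normal form = 0.
Since the normal form is 0, p ∈ I.

-9*a*b**2 + 8*a*b + 49/10*c + 59/10 lies in I (it reduces to 0).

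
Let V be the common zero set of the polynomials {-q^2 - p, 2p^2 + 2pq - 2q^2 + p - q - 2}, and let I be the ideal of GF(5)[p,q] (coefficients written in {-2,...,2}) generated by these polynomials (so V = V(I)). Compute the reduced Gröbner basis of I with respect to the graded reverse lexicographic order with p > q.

This is the nonlinear analogue of row-reducing a linear system.

f_1 = -q^2 - p, LT = q^2.
f_2 = 2p^2 + 2pq - 2q^2 + p - q - 2, LT = p^2.

The S-polynomials (S(f_1,f_2)) all reduce to 0 modulo the current basis, so we have a Gröbner basis.

G = {p^2 + pq - p + 2q - 1, q^2 + p}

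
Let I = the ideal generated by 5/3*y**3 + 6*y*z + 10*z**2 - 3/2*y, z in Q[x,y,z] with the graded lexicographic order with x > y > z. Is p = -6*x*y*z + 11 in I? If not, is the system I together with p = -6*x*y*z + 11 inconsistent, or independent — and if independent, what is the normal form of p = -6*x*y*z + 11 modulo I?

First compute the reduced Gröbner basis of I by Buchberger's algorithm.
f_1 = 5/3*y**3 + 6*y*z + 10*z**2 - 3/2*y, LT = y**3.
f_2 = z, LT = z.

The S-polynomials (S(f_1,f_2)) all reduce to 0 modulo the current basis, so we have a Gröbner basis.
Inter-reduce: drop elements whose leading term is divisible by another's, tail-reduce, and make monic.
Reduced Gröbner basis: {y**3 - 9/10*y, z}.
Label its elements g_1 = y**3 - 9/10*y, g_2 = z.

Reduce p = -6*x*y*z + 11 modulo G:
  leading term x*y*z: subtract (-6*x*y)·g_2 from -6*x*y*z + 11 → 11
  leading term 1: no divisor's leading term divides it; move 11 to the remainder.
  normal form = 11.
The normal form is nonzero, so p ∉ I. Since p minus its normal form lies in I, I + (p) = I + (r) where r = 11; decide whether this ideal is the whole ring.
Here r = 11 is a nonzero constant, hence a unit: 1 ∈ I + (p), the Gröbner basis of I + (p) is {1}, and the enlarged system has no common solution — adjoining p is inconsistent.

Ideal membership is decidable via reduction modulo a Gröbner basis.

Adjoining -6*x*y*z + 11 makes the ideal the whole ring: the system is inconsistent.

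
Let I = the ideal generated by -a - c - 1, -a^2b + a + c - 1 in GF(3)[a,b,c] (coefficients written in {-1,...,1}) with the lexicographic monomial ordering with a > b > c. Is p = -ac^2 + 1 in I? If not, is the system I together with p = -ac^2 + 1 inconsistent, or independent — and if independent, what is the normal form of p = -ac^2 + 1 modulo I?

First compute the reduced Gröbner basis of I by Buchberger's algorithm.
f_1 = -a - c - 1, LT = a.
f_2 = -a^2b + a + c - 1, LT = a^2b.

S(f_1,f_2): lcm = a^2b. S = abc + ab + a + c - 1.
  reduce S modulo (f_1, f_2):
  remainder -bc^2 + bc - b + 1 ≠ 0; add h_3 = -bc^2 + bc - b + 1 to the basis.

The other S-polynomials (S(f_1,h_3), S(f_2,h_3)) all reduce to 0 modulo the current basis, so we have a Gröbner basis.
Inter-reduce: drop elements whose leading term is divisible by another's, tail-reduce, and make monic.
Reduced Gröbner basis: {a + c + 1, bc^2 - bc + b - 1}.
Label its elements g_1 = a + c + 1, g_2 = bc^2 - bc + b - 1.

Reduce p = -ac^2 + 1 modulo G:
  leading term ac^2: subtract (-c^2)·g_1 from -ac^2 + 1 → c^3 + c^2 + 1
  leading term c^3: no divisor's leading term divides it; move c^3 to the remainder.
  leading term c^2: no divisor's leading term divides it; move c^2 to the remainder.
  leading term 1: no divisor's leading term divides it; move 1 to the remainder.
  normal form = c^3 + c^2 + 1.
The normal form is nonzero, so p ∉ I. Since p minus its normal form lies in I, I + (p) = I + (r) where r = c^3 + c^2 + 1; decide whether this ideal is the whole ring.
Run Buchberger on G together with r (pairs among the g_i already reduce to 0 since G is a Gröbner basis):
g_1 = a + c + 1, LT = a.
g_2 = bc^2 - bc + b - 1, LT = bc^2.
r = c^3 + c^2 + 1, LT = c^3.

S(g_2,r): lcm = bc^3. S = bc^2 + bc - b - c.
  reduce S modulo (g_1, g_2, r):
  remainder -bc + b - c + 1 ≠ 0; add m_4 = -bc + b - c + 1 to the basis.

S(g_2,m_4): lcm = bc^2. S = b - c^2 + c - 1.
  reduce S modulo (g_1, g_2, r, m_4):
  remainder b - c^2 + c - 1 ≠ 0; add m_5 = b - c^2 + c - 1 to the basis.

The other S-polynomials (S(g_1,g_2), S(g_1,r), S(g_1,m_4), S(r,m_4), S(g_1,m_5), S(g_2,m_5), S(r,m_5), S(m_4,m_5)) all reduce to 0 modulo the current basis, so we have a Gröbner basis.
Inter-reduce: drop elements whose leading term is divisible by another's, tail-reduce, and make monic.
Reduced Gröbner basis: {a + c + 1, b - c^2 + c - 1, c^3 + c^2 + 1}.
The reduced Gröbner basis of I + (p) is {a + c + 1, b - c^2 + c - 1, c^3 + c^2 + 1} ≠ {1}, a proper ideal, so the enlarged system stays consistent: p is independent of I, with normal form c^3 + c^2 + 1.

The remainder on division by a Gröbner basis is unique — it is the normal form.

-ac^2 + 1 is independent of I; its normal form modulo I is c^3 + c^2 + 1.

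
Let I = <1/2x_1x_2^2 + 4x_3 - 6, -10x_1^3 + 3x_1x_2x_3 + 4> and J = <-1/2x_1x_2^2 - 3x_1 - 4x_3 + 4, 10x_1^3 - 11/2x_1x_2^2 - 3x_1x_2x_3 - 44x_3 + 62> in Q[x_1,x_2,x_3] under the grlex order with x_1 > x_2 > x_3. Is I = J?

For a fixed monomial order, each ideal has a unique reduced Gröbner basis; comparing bases decides equality.
Buchberger on the first generating set:
f_1 = 1/2x_1x_2^2 + 4x_3 - 6, LT = x_1x_2^2.
f_2 = -10x_1^3 + 3x_1x_2x_3 + 4, LT = x_1^3.

S(f_1,f_2): lcm = x_1^3x_2^2. S = 3/10x_1x_2^3x_3 + 8x_1^2x_3 - 12x_1^2 + 2/5x_2^2.
  leading term x_1x_2^3x_3: subtract (3/5x_2x_3)·f_1 from 3/10x_1x_2^3x_3 + 8x_1^2x_3 - 12x_1^2 + 2/5x_2^2 → 8x_1^2x_3 - 12/5x_2x_3^2 - 12x_1^2 + 2/5x_2^2 + 18/5x_2x_3
  leading term x_1^2x_3: no divisor's leading term divides it; move 8x_1^2x_3 to the remainder.
  leading term x_2x_3^2: no divisor's leading term divides it; move -12/5x_2x_3^2 to the remainder.
  leading term x_1^2: no divisor's leading term divides it; move -12x_1^2 to the remainder.
  leading term x_2^2: no divisor's leading term divides it; move 2/5x_2^2 to the remainder.
  leading term x_2x_3: no divisor's leading term divides it; move 18/5x_2x_3 to the remainder.
  remainder 8x_1^2x_3 - 12/5x_2x_3^2 - 12x_1^2 + 2/5x_2^2 + 18/5x_2x_3 ≠ 0; add g_3 = 8x_1^2x_3 - 12/5x_2x_3^2 - 12x_1^2 + 2/5x_2^2 + 18/5x_2x_3 to the basis.

S(f_1,g_3): lcm = x_1^2x_2^2x_3. S = 3/10x_2^3x_3^2 + 3/2x_1^2x_2^2 - 1/20x_2^4 - 9/20x_2^3x_3 + 8x_1x_3^2 - 12x_1x_3.
  leading term x_2^3x_3^2: no divisor's leading term divides it; move 3/10x_2^3x_3^2 to the remainder.
  leading term x_1^2x_2^2: subtract (3x_1)·f_1 from 3/2x_1^2x_2^2 - 1/20x_2^4 - 9/20x_2^3x_3 + 8x_1x_3^2 - 12x_1x_3 → -1/20x_2^4 - 9/20x_2^3x_3 + 8x_1x_3^2 - 24x_1x_3 + 18x_1
  leading term x_2^4: no divisor's leading term divides it; move -1/20x_2^4 to the remainder.
  leading term x_2^3x_3: no divisor's leading term divides it; move -9/20x_2^3x_3 to the remainder.
  leading term x_1x_3^2: no divisor's leading term divides it; move 8x_1x_3^2 to the remainder.
  leading term x_1x_3: no divisor's leading term divides it; move -24x_1x_3 to the remainder.
  leading term x_1: no divisor's leading term divides it; move 18x_1 to the remainder.
  remainder 3/10x_2^3x_3^2 - 1/20x_2^4 - 9/20x_2^3x_3 + 8x_1x_3^2 - 24x_1x_3 + 18x_1 ≠ 0; add g_4 = 3/10x_2^3x_3^2 - 1/20x_2^4 - 9/20x_2^3x_3 + 8x_1x_3^2 - 24x_1x_3 + 18x_1 to the basis.

The other S-polynomials (S(f_2,g_3), S(f_1,g_4), S(f_2,g_4), S(g_3,g_4)) all reduce to 0 modulo the current basis, so we have a Gröbner basis.
Inter-reduce: drop elements whose leading term is divisible by another's, tail-reduce, and make monic.
Reduced Gröbner basis: {x_2^3x_3^2 - 1/6x_2^4 - 3/2x_2^3x_3 + 80/3x_1x_3^2 - 80x_1x_3 + 60x_1, x_1^3 - 3/10x_1x_2x_3 - 2/5, x_1^2x_3 - 3/10x_2x_3^2 - 3/2x_1^2 + 1/20x_2^2 + 9/20x_2x_3, x_1x_2^2 + 8x_3 - 12}.

Buchberger on the second generating set:
h_1 = -1/2x_1x_2^2 - 3x_1 - 4x_3 + 4, LT = x_1x_2^2.
h_2 = 10x_1^3 - 11/2x_1x_2^2 - 3x_1x_2x_3 - 44x_3 + 62, LT = x_1^3.

S(h_1,h_2): lcm = x_1^3x_2^2. S = 11/20x_1x_2^4 + 3/10x_1x_2^3x_3 + 6x_1^3 + 8x_1^2x_3 + 22/5x_2^2x_3 - 8x_1^2 - 31/5x_2^2.
  leading term x_1x_2^4: subtract (-11/10x_2^2)·h_1 from 11/20x_1x_2^4 + 3/10x_1x_2^3x_3 + 6x_1^3 + 8x_1^2x_3 + 22/5x_2^2x_3 - 8x_1^2 - 31/5x_2^2 → 3/10x_1x_2^3x_3 + 6x_1^3 + 8x_1^2x_3 - 33/10x_1x_2^2 - 8x_1^2 - 9/5x_2^2
  leading term x_1x_2^3x_3: subtract (-3/5x_2x_3)·h_1 from 3/10x_1x_2^3x_3 + 6x_1^3 + 8x_1^2x_3 - 33/10x_1x_2^2 - 8x_1^2 - 9/5x_2^2 → 6x_1^3 + 8x_1^2x_3 - 33/10x_1x_2^2 - 9/5x_1x_2x_3 - 12/5x_2x_3^2 - 8x_1^2 - 9/5x_2^2 + 12/5x_2x_3
  leading term x_1^3: subtract (3/5)·h_2 from 6x_1^3 + 8x_1^2x_3 - 33/10x_1x_2^2 - 9/5x_1x_2x_3 - 12/5x_2x_3^2 - 8x_1^2 - 9/5x_2^2 + 12/5x_2x_3 → 8x_1^2x_3 - 12/5x_2x_3^2 - 8x_1^2 - 9/5x_2^2 + 12/5x_2x_3 + 132/5x_3 - 186/5
  leading term x_1^2x_3: no divisor's leading term divides it; move 8x_1^2x_3 to the remainder.
  leading term x_2x_3^2: no divisor's leading term divides it; move -12/5x_2x_3^2 to the remainder.
  leading term x_1^2: no divisor's leading term divides it; move -8x_1^2 to the remainder.
  leading term x_2^2: no divisor's leading term divides it; move -9/5x_2^2 to the remainder.
  leading term x_2x_3: no divisor's leading term divides it; move 12/5x_2x_3 to the remainder.
  leading term x_3: no divisor's leading term divides it; move 132/5x_3 to the remainder.
  leading term 1: no divisor's leading term divides it; move -186/5 to the remainder.
  remainder 8x_1^2x_3 - 12/5x_2x_3^2 - 8x_1^2 - 9/5x_2^2 + 12/5x_2x_3 + 132/5x_3 - 186/5 ≠ 0; add k_3 = 8x_1^2x_3 - 12/5x_2x_3^2 - 8x_1^2 - 9/5x_2^2 + 12/5x_2x_3 + 132/5x_3 - 186/5 to the basis.

S(h_1,k_3): lcm = x_1^2x_2^2x_3. S = 3/10x_2^3x_3^2 + x_1^2x_2^2 + 9/40x_2^4 - 3/10x_2^3x_3 + 6x_1^2x_3 + 8x_1x_3^2 - 33/10x_2^2x_3 - 8x_1x_3 + 93/20x_2^2.
  leading term x_2^3x_3^2: no divisor's leading term divides it; move 3/10x_2^3x_3^2 to the remainder.
  leading term x_1^2x_2^2: subtract (-2x_1)·h_1 from x_1^2x_2^2 + 9/40x_2^4 - 3/10x_2^3x_3 + 6x_1^2x_3 + 8x_1x_3^2 - 33/10x_2^2x_3 - 8x_1x_3 + 93/20x_2^2 → 9/40x_2^4 - 3/10x_2^3x_3 + 6x_1^2x_3 + 8x_1x_3^2 - 33/10x_2^2x_3 - 6x_1^2 - 16x_1x_3 + 93/20x_2^2 + 8x_1
  leading term x_2^4: no divisor's leading term divides it; move 9/40x_2^4 to the remainder.
  leading term x_2^3x_3: no divisor's leading term divides it; move -3/10x_2^3x_3 to the remainder.
  leading term x_1^2x_3: subtract (3/4)·k_3 from 6x_1^2x_3 + 8x_1x_3^2 - 33/10x_2^2x_3 - 6x_1^2 - 16x_1x_3 + 93/20x_2^2 + 8x_1 → 8x_1x_3^2 - 33/10x_2^2x_3 + 9/5x_2x_3^2 - 16x_1x_3 + 6x_2^2 - 9/5x_2x_3 + 8x_1 - 99/5x_3 + 279/10
  leading term x_1x_3^2: no divisor's leading term divides it; move 8x_1x_3^2 to the remainder.
  leading term x_2^2x_3: no divisor's leading term divides it; move -33/10x_2^2x_3 to the remainder.
  leading term x_2x_3^2: no divisor's leading term divides it; move 9/5x_2x_3^2 to the remainder.
  leading term x_1x_3: no divisor's leading term divides it; move -16x_1x_3 to the remainder.
  leading term x_2^2: no divisor's leading term divides it; move 6x_2^2 to the remainder.
  leading term x_2x_3: no divisor's leading term divides it; move -9/5x_2x_3 to the remainder.
  leading term x_1: no divisor's leading term divides it; move 8x_1 to the remainder.
  leading term x_3: no divisor's leading term divides it; move -99/5x_3 to the remainder.
  leading term 1: no divisor's leading term divides it; move 279/10 to the remainder.
  remainder 3/10x_2^3x_3^2 + 9/40x_2^4 - 3/10x_2^3x_3 + 8x_1x_3^2 - 33/10x_2^2x_3 + 9/5x_2x_3^2 - 16x_1x_3 + 6x_2^2 - 9/5x_2x_3 + 8x_1 - 99/5x_3 + 279/10 ≠ 0; add k_4 = 3/10x_2^3x_3^2 + 9/40x_2^4 - 3/10x_2^3x_3 + 8x_1x_3^2 - 33/10x_2^2x_3 + 9/5x_2x_3^2 - 16x_1x_3 + 6x_2^2 - 9/5x_2x_3 + 8x_1 - 99/5x_3 + 279/10 to the basis.

The other S-polynomials (S(h_2,k_3), S(h_1,k_4), S(h_2,k_4), S(k_3,k_4)) all reduce to 0 modulo the current basis, so we have a Gröbner basis.
Inter-reduce: drop elements whose leading term is divisible by another's, tail-reduce, and make monic.
Reduced Gröbner basis: {x_2^3x_3^2 + 3/4x_2^4 - x_2^3x_3 + 80/3x_1x_3^2 - 11x_2^2x_3 + 6x_2x_3^2 - 160/3x_1x_3 + 20x_2^2 - 6x_2x_3 + 80/3x_1 - 66x_3 + 93, x_1^3 - 3/10x_1x_2x_3 + 33/10x_1 + 9/5, x_1^2x_3 - 3/10x_2x_3^2 - x_1^2 - 9/40x_2^2 + 3/10x_2x_3 + 33/10x_3 - 93/20, x_1x_2^2 + 6x_1 + 8x_3 - 8}.

These differ, so the ideals are not equal.

No, the ideals differ.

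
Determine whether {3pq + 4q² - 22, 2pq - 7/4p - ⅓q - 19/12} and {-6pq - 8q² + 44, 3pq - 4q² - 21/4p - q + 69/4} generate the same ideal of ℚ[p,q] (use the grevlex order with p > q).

Yes, the ideals are equal.

Two ideals are equal iff their reduced Gröbner bases coincide (the reduced basis is unique for a fixed ordering).
Buchberger on the first generating set:
f_1 = 3pq + 4q² - 22, LT = pq.
f_2 = 2pq - 7/4p - ⅓q - 19/12, LT = pq.

S(f_1,f_2): lcm = pq. S = 4/3q² + ⅞p + ⅙q - 157/24.
  reduce S modulo (f_1, f_2):
  remainder 4/3q² + ⅞p + ⅙q - 157/24 ≠ 0; add g_3 = 4/3q² + ⅞p + ⅙q - 157/24 to the basis.

S(f_1,g_3): lcm = pq². S = 4/3q³ - 21/32p² - ⅛pq + 157/32p - 22/3q.
  reduce S modulo (f_1, f_2, g_3):
  remainder -21/32p² + 265/64p - 15/16q - 103/64 ≠ 0; add g_4 = -21/32p² + 265/64p - 15/16q - 103/64 to the basis.

The other S-polynomials (S(f_2,g_3), S(f_1,g_4), S(f_2,g_4), S(g_3,g_4)) all reduce to 0 modulo the current basis, so we have a Gröbner basis.
Inter-reduce: drop elements whose leading term is divisible by another's, tail-reduce, and make monic.
Reduced Gröbner basis: {p² - 265/42p + 10/7q + 103/42, pq - ⅞p - ⅙q - 19/24, q² + 21/32p + ⅛q - 157/32}.

Buchberger on the second generating set:
h_1 = -6pq - 8q² + 44, LT = pq.
h_2 = 3pq - 4q² - 21/4p - q + 69/4, LT = pq.

S(h_1,h_2): lcm = pq. S = 8/3q² + 7/4p + ⅓q - 157/12.
  reduce S modulo (h_1, h_2):
  remainder 8/3q² + 7/4p + ⅓q - 157/12 ≠ 0; add k_3 = 8/3q² + 7/4p + ⅓q - 157/12 to the basis.

S(h_1,k_3): lcm = pq². S = 4/3q³ - 21/32p² - ⅛pq + 157/32p - 22/3q.
  reduce S modulo (h_1, h_2, k_3):
  remainder -21/32p² + 265/64p - 15/16q - 103/64 ≠ 0; add k_4 = -21/32p² + 265/64p - 15/16q - 103/64 to the basis.

The other S-polynomials (S(h_2,k_3), S(h_1,k_4), S(h_2,k_4), S(k_3,k_4)) all reduce to 0 modulo the current basis, so we have a Gröbner basis.
Inter-reduce: drop elements whose leading term is divisible by another's, tail-reduce, and make monic.
Reduced Gröbner basis: {p² - 265/42p + 10/7q + 103/42, pq - ⅞p - ⅙q - 19/24, q² + 21/32p + ⅛q - 157/32}.

Same reduced basis, so the two generating sets span the same ideal.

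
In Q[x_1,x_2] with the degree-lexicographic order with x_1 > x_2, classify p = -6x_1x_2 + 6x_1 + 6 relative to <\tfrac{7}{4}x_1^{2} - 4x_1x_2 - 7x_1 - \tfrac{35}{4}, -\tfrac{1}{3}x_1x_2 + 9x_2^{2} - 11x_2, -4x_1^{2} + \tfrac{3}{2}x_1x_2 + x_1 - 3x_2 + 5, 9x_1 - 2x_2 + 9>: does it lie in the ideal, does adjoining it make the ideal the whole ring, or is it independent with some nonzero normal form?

-6x_1x_2 + 6x_1 + 6 lies in I (it reduces to 0).

First compute the reduced Gröbner basis of I by Buchberger's algorithm.
f_1 = \tfrac{7}{4}x_1^{2} - 4x_1x_2 - 7x_1 - \tfrac{35}{4}, LT = x_1^{2}.
f_2 = -\tfrac{1}{3}x_1x_2 + 9x_2^{2} - 11x_2, LT = x_1x_2.
f_3 = -4x_1^{2} + \tfrac{3}{2}x_1x_2 + x_1 - 3x_2 + 5, LT = x_1^{2}.
f_4 = 9x_1 - 2x_2 + 9, LT = x_1.

S(f_1,f_2): lcm = x_1^{2}x_2. S = \tfrac{173}{7}x_1x_2^{2} - 37x_1x_2 - 5x_2.
  leading term x_1x_2^{2}: subtract (-\tfrac{519}{7}x_2)·f_2 from \tfrac{173}{7}x_1x_2^{2} - 37x_1x_2 - 5x_2 → \tfrac{4671}{7}x_2^{3} - 37x_1x_2 - \tfrac{5709}{7}x_2^{2} - 5x_2
  leading term x_2^{3}: no divisor's leading term divides it; move \tfrac{4671}{7}x_2^{3} to the remainder.
  leading term x_1x_2: subtract (111)·f_2 from -37x_1x_2 - \tfrac{5709}{7}x_2^{2} - 5x_2 → -\tfrac{12702}{7}x_2^{2} + 1216x_2
  leading term x_2^{2}: no divisor's leading term divides it; move -\tfrac{12702}{7}x_2^{2} to the remainder.
  leading term x_2: no divisor's leading term divides it; move 1216x_2 to the remainder.
  remainder \tfrac{4671}{7}x_2^{3} - \tfrac{12702}{7}x_2^{2} + 1216x_2 ≠ 0; add h_5 = \tfrac{4671}{7}x_2^{3} - \tfrac{12702}{7}x_2^{2} + 1216x_2 to the basis.

S(f_1,f_3): lcm = x_1^{2}. S = -\tfrac{107}{56}x_1x_2 - \tfrac{15}{4}x_1 - \tfrac{3}{4}x_2 - \tfrac{15}{4}.
  leading term x_1x_2: subtract (\tfrac{321}{56})·f_2 from -\tfrac{107}{56}x_1x_2 - \tfrac{15}{4}x_1 - \tfrac{3}{4}x_2 - \tfrac{15}{4} → -\tfrac{2889}{56}x_2^{2} - \tfrac{15}{4}x_1 + \tfrac{3489}{56}x_2 - \tfrac{15}{4}
  leading term x_2^{2}: no divisor's leading term divides it; move -\tfrac{2889}{56}x_2^{2} to the remainder.
  leading term x_1: subtract (-\tfrac{5}{12})·f_4 from -\tfrac{15}{4}x_1 + \tfrac{3489}{56}x_2 - \tfrac{15}{4} → \tfrac{10327}{168}x_2
  leading term x_2: no divisor's leading term divides it; move \tfrac{10327}{168}x_2 to the remainder.
  remainder -\tfrac{2889}{56}x_2^{2} + \tfrac{10327}{168}x_2 ≠ 0; add h_6 = -\tfrac{2889}{56}x_2^{2} + \tfrac{10327}{168}x_2 to the basis.

S(f_1,f_4): lcm = x_1^{2}. S = -\tfrac{130}{63}x_1x_2 - 5x_1 - 5.
  leading term x_1x_2: subtract (\tfrac{130}{21})·f_2 from -\tfrac{130}{63}x_1x_2 - 5x_1 - 5 → -\tfrac{390}{7}x_2^{2} - 5x_1 + \tfrac{1430}{21}x_2 - 5
  leading term x_2^{2}: subtract (\tfrac{1040}{963})·h_6 from -\tfrac{390}{7}x_2^{2} - 5x_1 + \tfrac{1430}{21}x_2 - 5 → -5x_1 + \tfrac{4940}{2889}x_2 - 5
  leading term x_1: subtract (-\tfrac{5}{9})·f_4 from -5x_1 + \tfrac{4940}{2889}x_2 - 5 → \tfrac{1730}{2889}x_2
  leading term x_2: no divisor's leading term divides it; move \tfrac{1730}{2889}x_2 to the remainder.
  remainder \tfrac{1730}{2889}x_2 ≠ 0; add h_7 = \tfrac{1730}{2889}x_2 to the basis.

The other S-polynomials (S(f_2,f_3), S(f_2,f_4), S(f_3,f_4), S(f_1,h_5), S(f_2,h_5), S(f_3,h_5), S(f_4,h_5), S(f_1,h_6), S(f_2,h_6), S(f_3,h_6), S(f_4,h_6), S(h_5,h_6), S(f_1,h_7), S(f_2,h_7), S(f_3,h_7), S(f_4,h_7), S(h_5,h_7), S(h_6,h_7)) all reduce to 0 modulo the current basis, so we have a Gröbner basis.
Inter-reduce: drop elements whose leading term is divisible by another's, tail-reduce, and make monic.
Reduced Gröbner basis: {x_1 + 1, x_2}.
Label its elements g_1 = x_1 + 1, g_2 = x_2.

Reduce p = -6x_1x_2 + 6x_1 + 6 modulo G:
  leading term x_1x_2: subtract (-6x_2)·g_1 from -6x_1x_2 + 6x_1 + 6 → 6x_1 + 6x_2 + 6
  leading term x_1: subtract (6)·g_1 from 6x_1 + 6x_2 + 6 → 6x_2
  leading term x_2: subtract (6)·g_2 from 6x_2 → 0
  normal form = 0.
Since the normal form is 0, p ∈ I.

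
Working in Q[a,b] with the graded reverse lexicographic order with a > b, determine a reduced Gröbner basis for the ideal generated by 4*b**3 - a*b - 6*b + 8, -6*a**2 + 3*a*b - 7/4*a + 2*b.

G = {b**3 - 1/4*a*b - 3/2*b + 2, a**2 - 1/2*a*b + 7/24*a - 1/3*b}

Buchberger's algorithm terminates because the ascending chain of leading-term ideals stabilizes.

f_1 = 4*b**3 - a*b - 6*b + 8, LT = b**3.
f_2 = -6*a**2 + 3*a*b - 7/4*a + 2*b, LT = a**2.

The S-polynomials (S(f_1,f_2)) all reduce to 0 modulo the current basis, so we have a Gröbner basis.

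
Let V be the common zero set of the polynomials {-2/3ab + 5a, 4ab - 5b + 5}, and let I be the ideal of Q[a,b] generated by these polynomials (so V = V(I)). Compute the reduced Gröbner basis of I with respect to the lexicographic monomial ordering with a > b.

f_1 = -2/3ab + 5a, LT = ab.
f_2 = 4ab - 5b + 5, LT = ab.

S(f_1,f_2): lcm = ab. S = -15/2a + 5/4b - 5/4.
  leading term a: no divisor's leading term divides it; move -15/2a to the remainder.
  leading term b: no divisor's leading term divides it; move 5/4b to the remainder.
  leading term 1: no divisor's leading term divides it; move -5/4 to the remainder.
  remainder -15/2a + 5/4b - 5/4 ≠ 0; add g_3 = -15/2a + 5/4b - 5/4 to the basis.

S(f_1,g_3): lcm = ab. S = -15/2a + 1/6b^2 - 1/6b.
  leading term a: subtract (1)·g_3 from -15/2a + 1/6b^2 - 1/6b → 1/6b^2 - 17/12b + 5/4
  leading term b^2: no divisor's leading term divides it; move 1/6b^2 to the remainder.
  leading term b: no divisor's leading term divides it; move -17/12b to the remainder.
  leading term 1: no divisor's leading term divides it; move 5/4 to the remainder.
  remainder 1/6b^2 - 17/12b + 5/4 ≠ 0; add g_4 = 1/6b^2 - 17/12b + 5/4 to the basis.

The other S-polynomials (S(f_2,g_3), S(f_1,g_4), S(f_2,g_4), S(g_3,g_4)) all reduce to 0 modulo the current basis, so we have a Gröbner basis.
Inter-reduce: drop elements whose leading term is divisible by another's, tail-reduce, and make monic.

G = {a - 1/6b + 1/6, b^2 - 17/2b + 15/2}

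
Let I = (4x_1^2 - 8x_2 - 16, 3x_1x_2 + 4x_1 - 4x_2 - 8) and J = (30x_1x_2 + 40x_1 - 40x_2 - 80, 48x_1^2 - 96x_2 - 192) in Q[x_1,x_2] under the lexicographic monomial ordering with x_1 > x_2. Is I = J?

Yes, the ideals are equal.

Since reduced Gröbner bases are canonical representatives of ideals under a given ordering, it suffices to compute and compare them.
Buchberger on the first generating set:
f_1 = 4x_1^2 - 8x_2 - 16, LT = x_1^2.
f_2 = 3x_1x_2 + 4x_1 - 4x_2 - 8, LT = x_1x_2.

S(f_1,f_2): lcm = x_1^2x_2. S = -4/3x_1^2 + 4/3x_1x_2 + 8/3x_1 - 2x_2^2 - 4x_2.
  leading term x_1^2: subtract (-1/3)·f_1 from -4/3x_1^2 + 4/3x_1x_2 + 8/3x_1 - 2x_2^2 - 4x_2 → 4/3x_1x_2 + 8/3x_1 - 2x_2^2 - 20/3x_2 - 16/3
  leading term x_1x_2: subtract (4/9)·f_2 from 4/3x_1x_2 + 8/3x_1 - 2x_2^2 - 20/3x_2 - 16/3 → 8/9x_1 - 2x_2^2 - 44/9x_2 - 16/9
  leading term x_1: no divisor's leading term divides it; move 8/9x_1 to the remainder.
  leading term x_2^2: no divisor's leading term divides it; move -2x_2^2 to the remainder.
  leading term x_2: no divisor's leading term divides it; move -44/9x_2 to the remainder.
  leading term 1: no divisor's leading term divides it; move -16/9 to the remainder.
  remainder 8/9x_1 - 2x_2^2 - 44/9x_2 - 16/9 ≠ 0; add g_3 = 8/9x_1 - 2x_2^2 - 44/9x_2 - 16/9 to the basis.

S(f_1,g_3): lcm = x_1^2. S = 9/4x_1x_2^2 + 11/2x_1x_2 + 2x_1 - 2x_2 - 4.
  leading term x_1x_2^2: subtract (3/4x_2)·f_2 from 9/4x_1x_2^2 + 11/2x_1x_2 + 2x_1 - 2x_2 - 4 → 5/2x_1x_2 + 2x_1 + 3x_2^2 + 4x_2 - 4
  leading term x_1x_2: subtract (5/6)·f_2 from 5/2x_1x_2 + 2x_1 + 3x_2^2 + 4x_2 - 4 → -4/3x_1 + 3x_2^2 + 22/3x_2 + 8/3
  leading term x_1: subtract (-3/2)·g_3 from -4/3x_1 + 3x_2^2 + 22/3x_2 + 8/3 → 0
  remainder 0.

S(f_2,g_3): lcm = x_1x_2. S = 4/3x_1 + 9/4x_2^3 + 11/2x_2^2 + 2/3x_2 - 8/3.
  leading term x_1: subtract (3/2)·g_3 from 4/3x_1 + 9/4x_2^3 + 11/2x_2^2 + 2/3x_2 - 8/3 → 9/4x_2^3 + 17/2x_2^2 + 8x_2
  leading term x_2^3: no divisor's leading term divides it; move 9/4x_2^3 to the remainder.
  leading term x_2^2: no divisor's leading term divides it; move 17/2x_2^2 to the remainder.
  leading term x_2: no divisor's leading term divides it; move 8x_2 to the remainder.
  remainder 9/4x_2^3 + 17/2x_2^2 + 8x_2 ≠ 0; add g_4 = 9/4x_2^3 + 17/2x_2^2 + 8x_2 to the basis.

S(f_1,g_4): leading monomials are coprime, so the S-polynomial reduces to 0 (Buchberger's first criterion).
S(f_2,g_4): lcm = x_1x_2^3. S = -22/9x_1x_2^2 - 32/9x_1x_2 - 4/3x_2^3 - 8/3x_2^2.
  leading term x_1x_2^2: subtract (-22/27x_2)·f_2 from -22/9x_1x_2^2 - 32/9x_1x_2 - 4/3x_2^3 - 8/3x_2^2 → -8/27x_1x_2 - 4/3x_2^3 - 160/27x_2^2 - 176/27x_2
  leading term x_1x_2: subtract (-8/81)·f_2 from -8/27x_1x_2 - 4/3x_2^3 - 160/27x_2^2 - 176/27x_2 → 32/81x_1 - 4/3x_2^3 - 160/27x_2^2 - 560/81x_2 - 64/81
  leading term x_1: subtract (4/9)·g_3 from 32/81x_1 - 4/3x_2^3 - 160/27x_2^2 - 560/81x_2 - 64/81 → -4/3x_2^3 - 136/27x_2^2 - 128/27x_2
  leading term x_2^3: subtract (-16/27)·g_4 from -4/3x_2^3 - 136/27x_2^2 - 128/27x_2 → 0
  remainder 0.

S(g_3,g_4): leading monomials are coprime, so the S-polynomial reduces to 0 (Buchberger's first criterion).
Every S-polynomial of the final basis reduces to 0, so we have a Gröbner basis.
Inter-reduce: drop elements whose leading term is divisible by another's, tail-reduce, and make monic.
Reduced Gröbner basis: {x_1 - 9/4x_2^2 - 11/2x_2 - 2, x_2^3 + 34/9x_2^2 + 32/9x_2}.

Buchberger on the second generating set:
h_1 = 30x_1x_2 + 40x_1 - 40x_2 - 80, LT = x_1x_2.
h_2 = 48x_1^2 - 96x_2 - 192, LT = x_1^2.

S(h_1,h_2): lcm = x_1^2x_2. S = 4/3x_1^2 - 4/3x_1x_2 - 8/3x_1 + 2x_2^2 + 4x_2.
  leading term x_1^2: subtract (1/36)·h_2 from 4/3x_1^2 - 4/3x_1x_2 - 8/3x_1 + 2x_2^2 + 4x_2 → -4/3x_1x_2 - 8/3x_1 + 2x_2^2 + 20/3x_2 + 16/3
  leading term x_1x_2: subtract (-2/45)·h_1 from -4/3x_1x_2 - 8/3x_1 + 2x_2^2 + 20/3x_2 + 16/3 → -8/9x_1 + 2x_2^2 + 44/9x_2 + 16/9
  leading term x_1: no divisor's leading term divides it; move -8/9x_1 to the remainder.
  leading term x_2^2: no divisor's leading term divides it; move 2x_2^2 to the remainder.
  leading term x_2: no divisor's leading term divides it; move 44/9x_2 to the remainder.
  leading term 1: no divisor's leading term divides it; move 16/9 to the remainder.
  remainder -8/9x_1 + 2x_2^2 + 44/9x_2 + 16/9 ≠ 0; add k_3 = -8/9x_1 + 2x_2^2 + 44/9x_2 + 16/9 to the basis.

S(h_1,k_3): lcm = x_1x_2. S = 4/3x_1 + 9/4x_2^3 + 11/2x_2^2 + 2/3x_2 - 8/3.
  leading term x_1: subtract (-3/2)·k_3 from 4/3x_1 + 9/4x_2^3 + 11/2x_2^2 + 2/3x_2 - 8/3 → 9/4x_2^3 + 17/2x_2^2 + 8x_2
  leading term x_2^3: no divisor's leading term divides it; move 9/4x_2^3 to the remainder.
  leading term x_2^2: no divisor's leading term divides it; move 17/2x_2^2 to the remainder.
  leading term x_2: no divisor's leading term divides it; move 8x_2 to the remainder.
  remainder 9/4x_2^3 + 17/2x_2^2 + 8x_2 ≠ 0; add k_4 = 9/4x_2^3 + 17/2x_2^2 + 8x_2 to the basis.

S(h_2,k_3): lcm = x_1^2. S = 9/4x_1x_2^2 + 11/2x_1x_2 + 2x_1 - 2x_2 - 4.
  leading term x_1x_2^2: subtract (3/40x_2)·h_1 from 9/4x_1x_2^2 + 11/2x_1x_2 + 2x_1 - 2x_2 - 4 → 5/2x_1x_2 + 2x_1 + 3x_2^2 + 4x_2 - 4
  leading term x_1x_2: subtract (1/12)·h_1 from 5/2x_1x_2 + 2x_1 + 3x_2^2 + 4x_2 - 4 → -4/3x_1 + 3x_2^2 + 22/3x_2 + 8/3
  leading term x_1: subtract (3/2)·k_3 from -4/3x_1 + 3x_2^2 + 22/3x_2 + 8/3 → 0
  remainder 0.

S(h_1,k_4): lcm = x_1x_2^3. S = -22/9x_1x_2^2 - 32/9x_1x_2 - 4/3x_2^3 - 8/3x_2^2.
  leading term x_1x_2^2: subtract (-11/135x_2)·h_1 from -22/9x_1x_2^2 - 32/9x_1x_2 - 4/3x_2^3 - 8/3x_2^2 → -8/27x_1x_2 - 4/3x_2^3 - 160/27x_2^2 - 176/27x_2
  leading term x_1x_2: subtract (-4/405)·h_1 from -8/27x_1x_2 - 4/3x_2^3 - 160/27x_2^2 - 176/27x_2 → 32/81x_1 - 4/3x_2^3 - 160/27x_2^2 - 560/81x_2 - 64/81
  leading term x_1: subtract (-4/9)·k_3 from 32/81x_1 - 4/3x_2^3 - 160/27x_2^2 - 560/81x_2 - 64/81 → -4/3x_2^3 - 136/27x_2^2 - 128/27x_2
  leading term x_2^3: subtract (-16/27)·k_4 from -4/3x_2^3 - 136/27x_2^2 - 128/27x_2 → 0
  remainder 0.

S(h_2,k_4): leading monomials are coprime, so the S-polynomial reduces to 0 (Buchberger's first criterion).
S(k_3,k_4): leading monomials are coprime, so the S-polynomial reduces to 0 (Buchberger's first criterion).
Every S-polynomial of the final basis reduces to 0, so we have a Gröbner basis.
Inter-reduce: drop elements whose leading term is divisible by another's, tail-reduce, and make monic.
Reduced Gröbner basis: {x_1 - 9/4x_2^2 - 11/2x_2 - 2, x_2^3 + 34/9x_2^2 + 32/9x_2}.

These coincide, so the ideals are equal.
The same test decides containment: I ⊆ J iff every generator of I reduces to 0 modulo a Gröbner basis of J.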